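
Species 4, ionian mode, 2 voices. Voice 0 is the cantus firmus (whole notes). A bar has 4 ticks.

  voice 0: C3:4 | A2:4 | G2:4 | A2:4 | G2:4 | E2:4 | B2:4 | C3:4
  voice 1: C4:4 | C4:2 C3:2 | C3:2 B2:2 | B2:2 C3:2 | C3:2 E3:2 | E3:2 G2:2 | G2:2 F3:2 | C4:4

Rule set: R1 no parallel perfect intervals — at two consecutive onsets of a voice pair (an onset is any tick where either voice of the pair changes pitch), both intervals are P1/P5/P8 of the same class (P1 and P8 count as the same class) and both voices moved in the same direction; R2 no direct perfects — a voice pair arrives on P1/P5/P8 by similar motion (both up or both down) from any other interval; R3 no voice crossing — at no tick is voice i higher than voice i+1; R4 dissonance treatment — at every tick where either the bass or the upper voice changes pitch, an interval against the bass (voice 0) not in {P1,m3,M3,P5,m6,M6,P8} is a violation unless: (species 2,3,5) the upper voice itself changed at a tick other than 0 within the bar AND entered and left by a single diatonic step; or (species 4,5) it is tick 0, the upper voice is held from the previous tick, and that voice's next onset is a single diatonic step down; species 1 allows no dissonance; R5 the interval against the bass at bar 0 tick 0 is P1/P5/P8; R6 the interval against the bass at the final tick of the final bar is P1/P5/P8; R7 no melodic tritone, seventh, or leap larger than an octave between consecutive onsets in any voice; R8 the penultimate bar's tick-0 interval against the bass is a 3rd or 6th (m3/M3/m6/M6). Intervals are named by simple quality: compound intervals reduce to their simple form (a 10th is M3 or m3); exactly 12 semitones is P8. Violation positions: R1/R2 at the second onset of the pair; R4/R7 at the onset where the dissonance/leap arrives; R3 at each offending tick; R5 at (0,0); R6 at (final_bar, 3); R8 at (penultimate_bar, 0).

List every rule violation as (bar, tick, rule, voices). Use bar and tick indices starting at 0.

bar 0: v0=C3 v1=C4 downbeat P8
bar 1: v0=A2 v1=C4 downbeat m3
bar 2: v0=G2 v1=C3 downbeat P4
bar 3: v0=A2 v1=B2 downbeat M2
bar 4: v0=G2 v1=C3 downbeat P4
bar 5: v0=E2 v1=E3 downbeat P8
bar 6: v0=B2 v1=G2 downbeat M3
bar 7: v0=C3 v1=C4 downbeat P8
  -> R4 @ bar 3 tick 0 v(0, 1): A2/B2 M2 untreated
  -> R4 @ bar 4 tick 0 v(0, 1): G2/C3 P4 untreated
  -> R3 @ bar 6 tick 0 v(0, 1): B2 above G2
  -> R3 @ bar 6 tick 1 v(0, 1): B2 above G2
  -> R4 @ bar 6 tick 2 v(0, 1): B2/F3 TT untreated
  -> R7 @ bar 6 tick 2 v(1,): G2->F3 leap 10st
  -> R2 @ bar 7 tick 0 v(0, 1): B2/F3 TT -> C3/C4 P8 similar

(3, 0, R4, (0, 1))
(4, 0, R4, (0, 1))
(6, 0, R3, (0, 1))
(6, 1, R3, (0, 1))
(6, 2, R4, (0, 1))
(6, 2, R7, (1,))
(7, 0, R2, (0, 1))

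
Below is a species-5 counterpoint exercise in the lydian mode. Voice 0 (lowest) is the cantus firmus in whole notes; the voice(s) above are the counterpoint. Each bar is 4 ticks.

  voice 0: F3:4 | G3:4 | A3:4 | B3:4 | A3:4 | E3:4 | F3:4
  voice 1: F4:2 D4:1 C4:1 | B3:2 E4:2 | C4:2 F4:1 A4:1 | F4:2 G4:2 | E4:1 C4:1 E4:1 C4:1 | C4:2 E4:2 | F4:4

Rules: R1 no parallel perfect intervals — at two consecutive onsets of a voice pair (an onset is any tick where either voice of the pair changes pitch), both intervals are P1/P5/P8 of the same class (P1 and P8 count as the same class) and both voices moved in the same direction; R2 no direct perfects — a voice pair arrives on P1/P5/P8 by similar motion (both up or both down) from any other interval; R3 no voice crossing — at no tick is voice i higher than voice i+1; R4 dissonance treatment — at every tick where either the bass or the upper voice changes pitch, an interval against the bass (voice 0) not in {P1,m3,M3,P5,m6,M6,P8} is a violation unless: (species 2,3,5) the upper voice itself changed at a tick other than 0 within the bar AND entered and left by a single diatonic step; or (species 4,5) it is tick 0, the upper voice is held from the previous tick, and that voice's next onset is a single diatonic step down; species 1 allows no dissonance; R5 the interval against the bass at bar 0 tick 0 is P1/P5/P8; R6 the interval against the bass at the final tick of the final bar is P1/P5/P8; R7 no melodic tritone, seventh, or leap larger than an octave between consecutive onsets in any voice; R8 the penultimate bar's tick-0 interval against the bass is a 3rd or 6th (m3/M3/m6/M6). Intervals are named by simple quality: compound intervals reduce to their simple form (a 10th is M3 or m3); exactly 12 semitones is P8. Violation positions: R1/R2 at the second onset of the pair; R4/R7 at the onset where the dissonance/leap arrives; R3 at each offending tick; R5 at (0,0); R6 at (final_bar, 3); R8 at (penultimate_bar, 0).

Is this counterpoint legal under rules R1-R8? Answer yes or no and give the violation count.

No (3 violations)

bar 0: v0=F3 v1=F4 (P8)
bar 1: v0=G3 v1=B3 (M3)
bar 2: v0=A3 v1=C4 (m3)
bar 3: v0=B3 v1=F4 (TT)
bar 4: v0=A3 v1=E4 (P5)
bar 5: v0=E3 v1=C4 (m6)
bar 6: v0=F3 v1=F4 (P8)
  R4 @ bar3.0: B3/F4 TT untreated
  R2 @ bar4.0: B3/G4 m6 -> A3/E4 P5 similar
  R1 @ bar6.0: E3/E4 P8 -> F3/F4 P8 similar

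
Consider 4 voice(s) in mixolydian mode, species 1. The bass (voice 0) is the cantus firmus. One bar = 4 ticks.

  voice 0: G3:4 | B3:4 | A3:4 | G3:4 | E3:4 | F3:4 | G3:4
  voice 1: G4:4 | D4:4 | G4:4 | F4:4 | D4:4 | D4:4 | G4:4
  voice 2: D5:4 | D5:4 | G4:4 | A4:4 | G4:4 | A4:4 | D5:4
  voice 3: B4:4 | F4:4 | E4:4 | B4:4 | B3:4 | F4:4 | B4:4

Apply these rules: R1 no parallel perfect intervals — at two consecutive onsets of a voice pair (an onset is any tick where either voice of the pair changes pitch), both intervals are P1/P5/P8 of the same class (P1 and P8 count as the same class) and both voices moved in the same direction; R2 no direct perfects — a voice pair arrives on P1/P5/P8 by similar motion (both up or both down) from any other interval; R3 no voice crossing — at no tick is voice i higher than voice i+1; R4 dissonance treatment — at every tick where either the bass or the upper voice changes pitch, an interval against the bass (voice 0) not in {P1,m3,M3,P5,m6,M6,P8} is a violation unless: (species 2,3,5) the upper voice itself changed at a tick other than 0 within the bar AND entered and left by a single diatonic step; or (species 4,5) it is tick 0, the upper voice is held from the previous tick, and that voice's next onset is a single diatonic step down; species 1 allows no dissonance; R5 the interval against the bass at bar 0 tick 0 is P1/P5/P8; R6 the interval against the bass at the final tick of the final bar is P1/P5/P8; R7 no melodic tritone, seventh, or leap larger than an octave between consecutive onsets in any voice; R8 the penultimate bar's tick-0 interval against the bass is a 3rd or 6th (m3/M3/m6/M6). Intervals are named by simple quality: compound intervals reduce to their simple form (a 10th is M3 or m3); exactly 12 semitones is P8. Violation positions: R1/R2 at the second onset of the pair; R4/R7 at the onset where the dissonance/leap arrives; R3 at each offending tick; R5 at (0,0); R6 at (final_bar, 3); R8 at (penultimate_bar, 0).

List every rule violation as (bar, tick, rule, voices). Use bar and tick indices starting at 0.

bar 0: v0=G3 v1=G4 v2=D5 v3=B4 downbeat M3
bar 1: v0=B3 v1=D4 v2=D5 v3=F4 downbeat TT
bar 2: v0=A3 v1=G4 v2=G4 v3=E4 downbeat P5
bar 3: v0=G3 v1=F4 v2=A4 v3=B4 downbeat M3
bar 4: v0=E3 v1=D4 v2=G4 v3=B3 downbeat P5
bar 5: v0=F3 v1=D4 v2=A4 v3=F4 downbeat P8
bar 6: v0=G3 v1=G4 v2=D5 v3=B4 downbeat M3
  -> R3 @ bar 0 tick 0 v(2, 3): D5 above B4
  -> R5 @ bar 0 tick 0 v(0, 3): opens on M3
  -> R3 @ bar 0 tick 1 v(2, 3): D5 above B4
  -> R3 @ bar 0 tick 2 v(2, 3): D5 above B4
  -> R3 @ bar 0 tick 3 v(2, 3): D5 above B4
  -> R3 @ bar 1 tick 0 v(2, 3): D5 above F4
  -> R4 @ bar 1 tick 0 v(0, 3): B3/F4 TT untreated
  -> R7 @ bar 1 tick 0 v(3,): B4->F4 leap 6st
  -> R3 @ bar 1 tick 1 v(2, 3): D5 above F4
  -> R3 @ bar 1 tick 2 v(2, 3): D5 above F4
  -> R3 @ bar 1 tick 3 v(2, 3): D5 above F4
  -> R2 @ bar 2 tick 0 v(0, 3): B3/F4 TT -> A3/E4 P5 similar
  -> R3 @ bar 2 tick 0 v(2, 3): G4 above E4
  -> R4 @ bar 2 tick 0 v(0, 1): A3/G4 m7 untreated
  -> R4 @ bar 2 tick 0 v(0, 2): A3/G4 m7 untreated
  -> R3 @ bar 2 tick 1 v(2, 3): G4 above E4
  -> R3 @ bar 2 tick 2 v(2, 3): G4 above E4
  -> R3 @ bar 2 tick 3 v(2, 3): G4 above E4
  -> R4 @ bar 3 tick 0 v(0, 1): G3/F4 m7 untreated
  -> R4 @ bar 3 tick 0 v(0, 2): G3/A4 M2 untreated
  -> R2 @ bar 4 tick 0 v(0, 3): G3/B4 M3 -> E3/B3 P5 similar
  -> R3 @ bar 4 tick 0 v(2, 3): G4 above B3
  -> R4 @ bar 4 tick 0 v(0, 1): E3/D4 m7 untreated
  -> R3 @ bar 4 tick 1 v(2, 3): G4 above B3
  -> R3 @ bar 4 tick 2 v(2, 3): G4 above B3
  -> R3 @ bar 4 tick 3 v(2, 3): G4 above B3
  -> R2 @ bar 5 tick 0 v(0, 3): E3/B3 P5 -> F3/F4 P8 similar
  -> R3 @ bar 5 tick 0 v(2, 3): A4 above F4
  -> R7 @ bar 5 tick 0 v(3,): B3->F4 leap 6st
  -> R8 @ bar 5 tick 0 v(0, 3): penult P8 not 3rd/6th
  -> R3 @ bar 5 tick 1 v(2, 3): A4 above F4
  -> R3 @ bar 5 tick 2 v(2, 3): A4 above F4
  -> R3 @ bar 5 tick 3 v(2, 3): A4 above F4
  -> R1 @ bar 6 tick 0 v(1, 2): D4/A4 P5 -> G4/D5 P5 similar
  -> R2 @ bar 6 tick 0 v(0, 1): F3/D4 M6 -> G3/G4 P8 similar
  -> R2 @ bar 6 tick 0 v(0, 2): F3/A4 M3 -> G3/D5 P5 similar
  -> R3 @ bar 6 tick 0 v(2, 3): D5 above B4
  -> R7 @ bar 6 tick 0 v(3,): F4->B4 leap 6st
  -> R3 @ bar 6 tick 1 v(2, 3): D5 above B4
  -> R3 @ bar 6 tick 2 v(2, 3): D5 above B4
  -> R3 @ bar 6 tick 3 v(2, 3): D5 above B4
  -> R6 @ bar 6 tick 3 v(0, 3): closes on M3

(0, 0, R3, (2, 3))
(0, 0, R5, (0, 3))
(0, 1, R3, (2, 3))
(0, 2, R3, (2, 3))
(0, 3, R3, (2, 3))
(1, 0, R3, (2, 3))
(1, 0, R4, (0, 3))
(1, 0, R7, (3,))
(1, 1, R3, (2, 3))
(1, 2, R3, (2, 3))
(1, 3, R3, (2, 3))
(2, 0, R2, (0, 3))
(2, 0, R3, (2, 3))
(2, 0, R4, (0, 1))
(2, 0, R4, (0, 2))
(2, 1, R3, (2, 3))
(2, 2, R3, (2, 3))
(2, 3, R3, (2, 3))
(3, 0, R4, (0, 1))
(3, 0, R4, (0, 2))
(4, 0, R2, (0, 3))
(4, 0, R3, (2, 3))
(4, 0, R4, (0, 1))
(4, 1, R3, (2, 3))
(4, 2, R3, (2, 3))
(4, 3, R3, (2, 3))
(5, 0, R2, (0, 3))
(5, 0, R3, (2, 3))
(5, 0, R7, (3,))
(5, 0, R8, (0, 3))
(5, 1, R3, (2, 3))
(5, 2, R3, (2, 3))
(5, 3, R3, (2, 3))
(6, 0, R1, (1, 2))
(6, 0, R2, (0, 1))
(6, 0, R2, (0, 2))
(6, 0, R3, (2, 3))
(6, 0, R7, (3,))
(6, 1, R3, (2, 3))
(6, 2, R3, (2, 3))
(6, 3, R3, (2, 3))
(6, 3, R6, (0, 3))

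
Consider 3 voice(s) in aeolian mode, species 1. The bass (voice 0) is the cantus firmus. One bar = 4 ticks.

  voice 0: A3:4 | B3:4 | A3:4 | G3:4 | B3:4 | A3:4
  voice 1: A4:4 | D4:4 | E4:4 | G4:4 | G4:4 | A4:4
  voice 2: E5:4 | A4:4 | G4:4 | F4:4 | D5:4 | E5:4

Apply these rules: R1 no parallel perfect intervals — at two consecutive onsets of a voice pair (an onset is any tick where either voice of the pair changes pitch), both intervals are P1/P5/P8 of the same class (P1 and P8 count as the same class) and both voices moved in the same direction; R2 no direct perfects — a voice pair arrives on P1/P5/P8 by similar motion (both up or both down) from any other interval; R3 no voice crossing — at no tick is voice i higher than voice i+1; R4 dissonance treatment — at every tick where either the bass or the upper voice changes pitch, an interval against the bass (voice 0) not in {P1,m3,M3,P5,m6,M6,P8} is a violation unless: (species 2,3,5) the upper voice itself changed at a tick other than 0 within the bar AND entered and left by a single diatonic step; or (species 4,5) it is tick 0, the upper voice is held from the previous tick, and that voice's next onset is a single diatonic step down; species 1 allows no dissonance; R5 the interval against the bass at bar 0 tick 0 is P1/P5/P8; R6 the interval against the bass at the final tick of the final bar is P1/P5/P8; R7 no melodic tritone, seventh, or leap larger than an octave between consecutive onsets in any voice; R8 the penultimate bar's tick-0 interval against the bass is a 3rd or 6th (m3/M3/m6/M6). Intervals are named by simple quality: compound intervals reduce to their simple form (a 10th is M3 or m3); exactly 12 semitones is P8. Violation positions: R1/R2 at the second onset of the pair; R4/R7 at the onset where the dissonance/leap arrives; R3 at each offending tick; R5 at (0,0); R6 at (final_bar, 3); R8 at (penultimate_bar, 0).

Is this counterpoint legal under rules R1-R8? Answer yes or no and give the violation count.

No (9 violations)

bar 0: v0=A3 v1=A4 v2=E5 (P5)
bar 1: v0=B3 v1=D4 v2=A4 (m7)
bar 2: v0=A3 v1=E4 v2=G4 (m7)
bar 3: v0=G3 v1=G4 v2=F4 (m7)
bar 4: v0=B3 v1=G4 v2=D5 (m3)
bar 5: v0=A3 v1=A4 v2=E5 (P5)
  R1 @ bar1.0: A4/E5 P5 -> D4/A4 P5 similar
  R4 @ bar1.0: B3/A4 m7 untreated
  R4 @ bar2.0: A3/G4 m7 untreated
  R3 @ bar3.0: G4 above F4
  R4 @ bar3.0: G3/F4 m7 untreated
  R3 @ bar3.1: G4 above F4
  R3 @ bar3.2: G4 above F4
  R3 @ bar3.3: G4 above F4
  R1 @ bar5.0: G4/D5 P5 -> A4/E5 P5 similar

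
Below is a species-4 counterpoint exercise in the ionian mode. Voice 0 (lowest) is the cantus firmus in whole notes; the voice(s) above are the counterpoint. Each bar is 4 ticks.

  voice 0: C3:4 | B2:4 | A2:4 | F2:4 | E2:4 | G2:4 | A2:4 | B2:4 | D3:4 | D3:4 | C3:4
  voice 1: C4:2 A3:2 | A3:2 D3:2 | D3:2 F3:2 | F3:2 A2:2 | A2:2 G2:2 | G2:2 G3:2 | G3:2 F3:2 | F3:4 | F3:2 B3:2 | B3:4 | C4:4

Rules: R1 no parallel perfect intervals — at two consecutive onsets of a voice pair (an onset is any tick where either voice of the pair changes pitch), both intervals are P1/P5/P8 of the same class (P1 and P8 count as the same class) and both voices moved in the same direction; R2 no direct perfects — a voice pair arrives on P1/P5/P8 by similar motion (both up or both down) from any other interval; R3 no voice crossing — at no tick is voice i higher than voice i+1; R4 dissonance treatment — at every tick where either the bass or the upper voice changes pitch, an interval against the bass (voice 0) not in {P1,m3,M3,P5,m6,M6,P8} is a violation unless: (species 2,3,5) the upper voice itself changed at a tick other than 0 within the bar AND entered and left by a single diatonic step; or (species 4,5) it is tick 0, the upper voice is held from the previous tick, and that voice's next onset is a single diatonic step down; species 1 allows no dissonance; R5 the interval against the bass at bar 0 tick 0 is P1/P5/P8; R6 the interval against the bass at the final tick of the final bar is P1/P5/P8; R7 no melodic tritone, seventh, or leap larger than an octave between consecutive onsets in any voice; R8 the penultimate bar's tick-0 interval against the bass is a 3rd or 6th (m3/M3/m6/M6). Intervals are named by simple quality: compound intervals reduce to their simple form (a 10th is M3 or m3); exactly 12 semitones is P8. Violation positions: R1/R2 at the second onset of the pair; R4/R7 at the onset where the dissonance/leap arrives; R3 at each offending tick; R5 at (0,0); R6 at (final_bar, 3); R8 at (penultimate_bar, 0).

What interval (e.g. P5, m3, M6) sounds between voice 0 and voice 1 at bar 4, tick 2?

voice 0=E2 voice 1=G2 -> m3

m3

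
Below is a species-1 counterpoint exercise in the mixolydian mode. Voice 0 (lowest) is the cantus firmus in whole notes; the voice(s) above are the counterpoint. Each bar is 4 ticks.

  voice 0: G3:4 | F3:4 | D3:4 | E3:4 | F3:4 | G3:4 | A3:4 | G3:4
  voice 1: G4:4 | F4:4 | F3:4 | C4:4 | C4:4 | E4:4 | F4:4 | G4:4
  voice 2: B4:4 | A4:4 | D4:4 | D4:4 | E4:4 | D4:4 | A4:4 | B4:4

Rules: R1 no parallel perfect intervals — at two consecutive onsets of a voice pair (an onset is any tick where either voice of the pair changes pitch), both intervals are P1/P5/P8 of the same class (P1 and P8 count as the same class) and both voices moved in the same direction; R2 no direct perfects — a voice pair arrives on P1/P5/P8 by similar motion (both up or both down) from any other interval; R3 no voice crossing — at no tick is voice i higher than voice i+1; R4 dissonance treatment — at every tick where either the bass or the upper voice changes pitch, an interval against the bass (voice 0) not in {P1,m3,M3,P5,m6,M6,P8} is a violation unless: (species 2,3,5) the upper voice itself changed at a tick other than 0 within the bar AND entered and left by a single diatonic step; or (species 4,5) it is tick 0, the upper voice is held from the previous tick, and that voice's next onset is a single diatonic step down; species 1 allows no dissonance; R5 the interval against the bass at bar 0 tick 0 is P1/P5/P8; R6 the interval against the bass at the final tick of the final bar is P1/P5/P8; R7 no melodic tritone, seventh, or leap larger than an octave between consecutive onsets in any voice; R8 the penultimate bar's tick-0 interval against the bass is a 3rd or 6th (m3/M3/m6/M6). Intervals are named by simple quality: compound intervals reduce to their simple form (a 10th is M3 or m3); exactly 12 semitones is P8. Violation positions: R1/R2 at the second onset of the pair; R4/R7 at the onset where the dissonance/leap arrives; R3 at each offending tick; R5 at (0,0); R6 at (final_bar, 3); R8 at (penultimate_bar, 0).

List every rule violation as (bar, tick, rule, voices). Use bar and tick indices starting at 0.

bar 0: v0=G3 v1=G4 v2=B4 downbeat M3
bar 1: v0=F3 v1=F4 v2=A4 downbeat M3
bar 2: v0=D3 v1=F3 v2=D4 downbeat P8
bar 3: v0=E3 v1=C4 v2=D4 downbeat m7
bar 4: v0=F3 v1=C4 v2=E4 downbeat M7
bar 5: v0=G3 v1=E4 v2=D4 downbeat P5
bar 6: v0=A3 v1=F4 v2=A4 downbeat P8
bar 7: v0=G3 v1=G4 v2=B4 downbeat M3
  -> R5 @ bar 0 tick 0 v(0, 2): opens on M3
  -> R1 @ bar 1 tick 0 v(0, 1): G3/G4 P8 -> F3/F4 P8 similar
  -> R2 @ bar 2 tick 0 v(0, 2): F3/A4 M3 -> D3/D4 P8 similar
  -> R4 @ bar 3 tick 0 v(0, 2): E3/D4 m7 untreated
  -> R4 @ bar 4 tick 0 v(0, 2): F3/E4 M7 untreated
  -> R3 @ bar 5 tick 0 v(1, 2): E4 above D4
  -> R3 @ bar 5 tick 1 v(1, 2): E4 above D4
  -> R3 @ bar 5 tick 2 v(1, 2): E4 above D4
  -> R3 @ bar 5 tick 3 v(1, 2): E4 above D4
  -> R2 @ bar 6 tick 0 v(0, 2): G3/D4 P5 -> A3/A4 P8 similar
  -> R8 @ bar 6 tick 0 v(0, 2): penult P8 not 3rd/6th
  -> R6 @ bar 7 tick 3 v(0, 2): closes on M3

(0, 0, R5, (0, 2))
(1, 0, R1, (0, 1))
(2, 0, R2, (0, 2))
(3, 0, R4, (0, 2))
(4, 0, R4, (0, 2))
(5, 0, R3, (1, 2))
(5, 1, R3, (1, 2))
(5, 2, R3, (1, 2))
(5, 3, R3, (1, 2))
(6, 0, R2, (0, 2))
(6, 0, R8, (0, 2))
(7, 3, R6, (0, 2))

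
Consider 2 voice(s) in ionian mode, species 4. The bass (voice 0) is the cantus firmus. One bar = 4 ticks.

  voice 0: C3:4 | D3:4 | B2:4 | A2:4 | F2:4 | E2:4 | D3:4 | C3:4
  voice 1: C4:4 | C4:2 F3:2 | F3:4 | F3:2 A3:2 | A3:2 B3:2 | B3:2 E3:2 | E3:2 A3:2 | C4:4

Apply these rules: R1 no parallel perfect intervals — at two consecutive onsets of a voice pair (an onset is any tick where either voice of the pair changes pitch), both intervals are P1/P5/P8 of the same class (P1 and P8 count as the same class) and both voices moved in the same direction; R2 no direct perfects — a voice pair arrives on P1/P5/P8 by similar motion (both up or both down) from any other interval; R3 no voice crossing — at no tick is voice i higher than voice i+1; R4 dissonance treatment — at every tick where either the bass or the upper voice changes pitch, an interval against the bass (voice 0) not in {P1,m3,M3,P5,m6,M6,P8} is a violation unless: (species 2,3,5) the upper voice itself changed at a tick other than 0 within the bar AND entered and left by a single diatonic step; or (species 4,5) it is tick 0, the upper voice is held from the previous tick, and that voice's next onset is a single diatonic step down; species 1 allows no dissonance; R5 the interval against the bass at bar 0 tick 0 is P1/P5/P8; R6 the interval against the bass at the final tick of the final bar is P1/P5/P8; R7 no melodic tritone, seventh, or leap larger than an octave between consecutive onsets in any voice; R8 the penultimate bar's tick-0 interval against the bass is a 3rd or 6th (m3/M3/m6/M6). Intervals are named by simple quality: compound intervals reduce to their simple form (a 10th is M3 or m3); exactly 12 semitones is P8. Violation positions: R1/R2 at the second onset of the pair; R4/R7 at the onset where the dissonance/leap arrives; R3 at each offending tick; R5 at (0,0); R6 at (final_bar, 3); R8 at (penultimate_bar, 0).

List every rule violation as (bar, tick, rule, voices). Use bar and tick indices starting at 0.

(1, 0, R4, (0, 1))
(2, 0, R4, (0, 1))
(4, 2, R4, (0, 1))
(6, 0, R4, (0, 1))
(6, 0, R7, (0,))
(6, 0, R8, (0, 1))

bar 0: v0=C3 v1=C4 downbeat P8
bar 1: v0=D3 v1=C4 downbeat m7
bar 2: v0=B2 v1=F3 downbeat TT
bar 3: v0=A2 v1=F3 downbeat m6
bar 4: v0=F2 v1=A3 downbeat M3
bar 5: v0=E2 v1=B3 downbeat P5
bar 6: v0=D3 v1=E3 downbeat M2
bar 7: v0=C3 v1=C4 downbeat P8
  -> R4 @ bar 1 tick 0 v(0, 1): D3/C4 m7 untreated
  -> R4 @ bar 2 tick 0 v(0, 1): B2/F3 TT untreated
  -> R4 @ bar 4 tick 2 v(0, 1): F2/B3 TT untreated
  -> R4 @ bar 6 tick 0 v(0, 1): D3/E3 M2 untreated
  -> R7 @ bar 6 tick 0 v(0,): E2->D3 leap 10st
  -> R8 @ bar 6 tick 0 v(0, 1): penult M2 not 3rd/6th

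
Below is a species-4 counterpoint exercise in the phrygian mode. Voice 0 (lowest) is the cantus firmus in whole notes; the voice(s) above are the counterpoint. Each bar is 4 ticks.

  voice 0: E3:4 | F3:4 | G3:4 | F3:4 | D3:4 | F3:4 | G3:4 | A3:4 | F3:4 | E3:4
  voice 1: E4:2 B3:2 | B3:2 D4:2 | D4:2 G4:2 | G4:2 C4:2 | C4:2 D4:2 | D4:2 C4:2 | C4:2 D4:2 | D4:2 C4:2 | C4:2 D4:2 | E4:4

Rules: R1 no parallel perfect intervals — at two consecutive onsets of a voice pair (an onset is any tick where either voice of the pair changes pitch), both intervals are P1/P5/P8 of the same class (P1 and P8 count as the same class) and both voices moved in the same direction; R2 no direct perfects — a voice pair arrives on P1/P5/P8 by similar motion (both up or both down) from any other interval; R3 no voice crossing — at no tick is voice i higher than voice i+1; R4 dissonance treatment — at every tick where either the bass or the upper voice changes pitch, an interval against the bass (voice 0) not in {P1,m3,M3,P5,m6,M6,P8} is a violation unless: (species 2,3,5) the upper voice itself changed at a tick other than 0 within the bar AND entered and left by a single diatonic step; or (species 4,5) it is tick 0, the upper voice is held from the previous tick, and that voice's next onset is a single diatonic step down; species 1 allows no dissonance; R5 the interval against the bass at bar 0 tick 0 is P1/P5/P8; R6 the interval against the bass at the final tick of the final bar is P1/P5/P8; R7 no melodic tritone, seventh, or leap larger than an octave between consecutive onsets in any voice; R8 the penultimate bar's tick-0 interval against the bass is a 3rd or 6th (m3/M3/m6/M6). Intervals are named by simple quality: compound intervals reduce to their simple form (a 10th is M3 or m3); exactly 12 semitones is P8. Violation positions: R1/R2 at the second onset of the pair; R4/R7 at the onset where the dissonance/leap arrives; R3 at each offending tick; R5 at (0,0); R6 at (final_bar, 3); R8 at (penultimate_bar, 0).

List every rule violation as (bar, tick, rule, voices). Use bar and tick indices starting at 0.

(1, 0, R4, (0, 1))
(3, 0, R4, (0, 1))
(4, 0, R4, (0, 1))
(6, 0, R4, (0, 1))
(8, 0, R8, (0, 1))

bar 0: v0=E3 v1=E4 downbeat P8
bar 1: v0=F3 v1=B3 downbeat TT
bar 2: v0=G3 v1=D4 downbeat P5
bar 3: v0=F3 v1=G4 downbeat M2
bar 4: v0=D3 v1=C4 downbeat m7
bar 5: v0=F3 v1=D4 downbeat M6
bar 6: v0=G3 v1=C4 downbeat P4
bar 7: v0=A3 v1=D4 downbeat P4
bar 8: v0=F3 v1=C4 downbeat P5
bar 9: v0=E3 v1=E4 downbeat P8
  -> R4 @ bar 1 tick 0 v(0, 1): F3/B3 TT untreated
  -> R4 @ bar 3 tick 0 v(0, 1): F3/G4 M2 untreated
  -> R4 @ bar 4 tick 0 v(0, 1): D3/C4 m7 untreated
  -> R4 @ bar 6 tick 0 v(0, 1): G3/C4 P4 untreated
  -> R8 @ bar 8 tick 0 v(0, 1): penult P5 not 3rd/6th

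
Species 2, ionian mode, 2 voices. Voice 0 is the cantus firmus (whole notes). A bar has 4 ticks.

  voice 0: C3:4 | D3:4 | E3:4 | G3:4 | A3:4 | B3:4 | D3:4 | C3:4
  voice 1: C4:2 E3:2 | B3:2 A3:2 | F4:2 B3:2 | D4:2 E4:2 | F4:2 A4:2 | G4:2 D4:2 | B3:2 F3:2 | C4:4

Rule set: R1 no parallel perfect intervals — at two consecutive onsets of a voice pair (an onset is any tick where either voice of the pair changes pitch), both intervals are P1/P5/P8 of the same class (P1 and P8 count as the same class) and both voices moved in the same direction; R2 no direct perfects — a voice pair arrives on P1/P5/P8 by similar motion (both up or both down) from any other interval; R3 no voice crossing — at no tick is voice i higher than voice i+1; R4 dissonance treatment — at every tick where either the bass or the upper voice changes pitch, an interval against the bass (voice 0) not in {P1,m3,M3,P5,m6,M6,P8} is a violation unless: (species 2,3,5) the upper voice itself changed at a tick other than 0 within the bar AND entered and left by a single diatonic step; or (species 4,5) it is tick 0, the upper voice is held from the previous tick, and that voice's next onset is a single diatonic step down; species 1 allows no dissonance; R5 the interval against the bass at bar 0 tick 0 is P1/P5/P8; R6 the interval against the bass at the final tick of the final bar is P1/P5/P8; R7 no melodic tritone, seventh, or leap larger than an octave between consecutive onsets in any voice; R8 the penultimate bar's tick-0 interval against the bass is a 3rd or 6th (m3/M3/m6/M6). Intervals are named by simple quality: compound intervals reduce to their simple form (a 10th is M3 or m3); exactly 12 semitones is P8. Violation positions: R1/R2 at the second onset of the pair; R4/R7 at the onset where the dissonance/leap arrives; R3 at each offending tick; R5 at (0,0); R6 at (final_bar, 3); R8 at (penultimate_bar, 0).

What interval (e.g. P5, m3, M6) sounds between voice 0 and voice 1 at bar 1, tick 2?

voice 0=D3 voice 1=A3 -> P5

P5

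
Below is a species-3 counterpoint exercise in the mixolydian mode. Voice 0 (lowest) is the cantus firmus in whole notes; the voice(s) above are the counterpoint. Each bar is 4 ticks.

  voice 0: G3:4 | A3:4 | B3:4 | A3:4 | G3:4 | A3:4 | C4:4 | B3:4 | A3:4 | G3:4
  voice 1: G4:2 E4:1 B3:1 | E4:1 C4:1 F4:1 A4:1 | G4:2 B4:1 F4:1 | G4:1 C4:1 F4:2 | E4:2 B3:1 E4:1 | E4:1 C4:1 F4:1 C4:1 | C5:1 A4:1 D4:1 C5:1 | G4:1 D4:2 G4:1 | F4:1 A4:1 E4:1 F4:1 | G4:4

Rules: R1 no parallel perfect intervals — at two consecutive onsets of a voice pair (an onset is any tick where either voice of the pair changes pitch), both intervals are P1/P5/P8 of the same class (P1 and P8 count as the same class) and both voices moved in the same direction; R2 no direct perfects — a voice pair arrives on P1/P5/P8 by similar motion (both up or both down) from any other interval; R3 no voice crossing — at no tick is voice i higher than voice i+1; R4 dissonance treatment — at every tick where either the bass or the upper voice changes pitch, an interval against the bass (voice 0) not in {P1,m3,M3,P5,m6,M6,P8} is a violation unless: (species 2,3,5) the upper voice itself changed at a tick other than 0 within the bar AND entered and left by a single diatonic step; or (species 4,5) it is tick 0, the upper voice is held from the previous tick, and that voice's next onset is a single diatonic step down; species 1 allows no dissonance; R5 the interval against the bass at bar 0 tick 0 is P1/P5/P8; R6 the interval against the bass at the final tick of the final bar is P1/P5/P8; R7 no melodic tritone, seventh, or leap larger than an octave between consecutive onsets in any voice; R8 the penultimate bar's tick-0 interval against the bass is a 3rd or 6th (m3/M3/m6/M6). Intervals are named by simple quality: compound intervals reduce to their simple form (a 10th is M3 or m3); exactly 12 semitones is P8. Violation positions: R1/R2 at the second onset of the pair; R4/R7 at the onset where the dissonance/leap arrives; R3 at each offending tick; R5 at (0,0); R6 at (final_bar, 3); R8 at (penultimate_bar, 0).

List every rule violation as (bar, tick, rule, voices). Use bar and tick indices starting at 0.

bar 0: v0=G3 v1=G4 downbeat P8
bar 1: v0=A3 v1=E4 downbeat P5
bar 2: v0=B3 v1=G4 downbeat m6
bar 3: v0=A3 v1=G4 downbeat m7
bar 4: v0=G3 v1=E4 downbeat M6
bar 5: v0=A3 v1=E4 downbeat P5
bar 6: v0=C4 v1=C5 downbeat P8
bar 7: v0=B3 v1=G4 downbeat m6
bar 8: v0=A3 v1=F4 downbeat m6
bar 9: v0=G3 v1=G4 downbeat P8
  -> R2 @ bar 1 tick 0 v(0, 1): G3/B3 M3 -> A3/E4 P5 similar
  -> R4 @ bar 2 tick 3 v(0, 1): B3/F4 TT untreated
  -> R7 @ bar 2 tick 3 v(1,): B4->F4 leap 6st
  -> R4 @ bar 3 tick 0 v(0, 1): A3/G4 m7 untreated
  -> R2 @ bar 6 tick 0 v(0, 1): A3/C4 m3 -> C4/C5 P8 similar
  -> R4 @ bar 6 tick 2 v(0, 1): C4/D4 M2 untreated
  -> R7 @ bar 6 tick 3 v(1,): D4->C5 leap 10st

(1, 0, R2, (0, 1))
(2, 3, R4, (0, 1))
(2, 3, R7, (1,))
(3, 0, R4, (0, 1))
(6, 0, R2, (0, 1))
(6, 2, R4, (0, 1))
(6, 3, R7, (1,))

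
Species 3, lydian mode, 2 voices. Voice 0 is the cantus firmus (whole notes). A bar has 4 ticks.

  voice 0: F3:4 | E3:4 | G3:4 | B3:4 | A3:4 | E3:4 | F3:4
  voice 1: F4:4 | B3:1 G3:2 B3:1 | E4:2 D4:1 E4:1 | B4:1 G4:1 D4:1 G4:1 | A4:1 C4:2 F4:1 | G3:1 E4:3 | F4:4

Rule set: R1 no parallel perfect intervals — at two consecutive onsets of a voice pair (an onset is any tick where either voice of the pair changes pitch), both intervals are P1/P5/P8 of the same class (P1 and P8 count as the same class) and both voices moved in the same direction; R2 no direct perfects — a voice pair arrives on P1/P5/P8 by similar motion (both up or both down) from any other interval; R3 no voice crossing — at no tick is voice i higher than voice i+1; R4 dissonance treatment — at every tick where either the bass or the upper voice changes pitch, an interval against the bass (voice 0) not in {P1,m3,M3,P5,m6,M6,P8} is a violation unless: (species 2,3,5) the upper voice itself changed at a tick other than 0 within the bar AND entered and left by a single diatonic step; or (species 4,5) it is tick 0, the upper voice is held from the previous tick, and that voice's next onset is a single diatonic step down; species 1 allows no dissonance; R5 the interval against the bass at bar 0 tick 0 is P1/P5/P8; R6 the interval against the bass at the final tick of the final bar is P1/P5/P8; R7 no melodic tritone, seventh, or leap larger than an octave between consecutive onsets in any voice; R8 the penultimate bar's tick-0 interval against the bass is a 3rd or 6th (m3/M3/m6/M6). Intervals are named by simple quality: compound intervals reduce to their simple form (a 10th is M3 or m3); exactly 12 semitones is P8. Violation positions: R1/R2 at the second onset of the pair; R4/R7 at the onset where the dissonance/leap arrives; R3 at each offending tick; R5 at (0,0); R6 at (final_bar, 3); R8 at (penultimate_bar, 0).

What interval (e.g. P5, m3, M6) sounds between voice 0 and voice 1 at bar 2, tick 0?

voice 0=G3 voice 1=E4 -> M6

M6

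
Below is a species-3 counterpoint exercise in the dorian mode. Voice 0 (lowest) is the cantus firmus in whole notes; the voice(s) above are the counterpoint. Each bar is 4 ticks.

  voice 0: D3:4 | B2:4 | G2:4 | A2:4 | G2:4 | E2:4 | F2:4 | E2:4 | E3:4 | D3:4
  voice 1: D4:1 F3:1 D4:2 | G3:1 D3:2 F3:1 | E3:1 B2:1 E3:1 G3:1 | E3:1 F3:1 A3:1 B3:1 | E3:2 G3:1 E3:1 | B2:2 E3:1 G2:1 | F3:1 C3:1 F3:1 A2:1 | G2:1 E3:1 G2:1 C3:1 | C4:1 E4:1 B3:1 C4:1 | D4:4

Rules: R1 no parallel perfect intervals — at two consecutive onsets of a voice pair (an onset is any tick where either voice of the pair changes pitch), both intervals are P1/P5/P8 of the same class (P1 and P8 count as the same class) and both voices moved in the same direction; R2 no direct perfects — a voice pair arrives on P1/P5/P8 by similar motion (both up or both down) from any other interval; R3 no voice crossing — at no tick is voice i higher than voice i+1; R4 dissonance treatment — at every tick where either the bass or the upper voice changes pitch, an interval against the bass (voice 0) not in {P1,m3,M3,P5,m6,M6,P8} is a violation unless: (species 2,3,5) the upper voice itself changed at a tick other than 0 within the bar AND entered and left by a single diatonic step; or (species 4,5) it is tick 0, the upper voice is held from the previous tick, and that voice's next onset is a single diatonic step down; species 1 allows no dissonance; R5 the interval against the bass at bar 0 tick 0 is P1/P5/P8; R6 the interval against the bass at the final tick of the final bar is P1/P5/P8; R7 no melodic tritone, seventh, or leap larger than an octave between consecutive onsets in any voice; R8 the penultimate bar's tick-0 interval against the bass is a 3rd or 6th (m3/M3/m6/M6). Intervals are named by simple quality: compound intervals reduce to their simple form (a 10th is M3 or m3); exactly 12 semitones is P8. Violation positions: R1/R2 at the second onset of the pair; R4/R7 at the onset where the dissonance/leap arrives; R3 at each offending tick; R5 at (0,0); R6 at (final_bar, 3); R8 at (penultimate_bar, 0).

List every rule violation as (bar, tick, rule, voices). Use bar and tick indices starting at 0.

(1, 3, R4, (0, 1))
(3, 3, R4, (0, 1))
(5, 0, R2, (0, 1))
(6, 0, R2, (0, 1))
(6, 0, R7, (1,))

bar 0: v0=D3 v1=D4 downbeat P8
bar 1: v0=B2 v1=G3 downbeat m6
bar 2: v0=G2 v1=E3 downbeat M6
bar 3: v0=A2 v1=E3 downbeat P5
bar 4: v0=G2 v1=E3 downbeat M6
bar 5: v0=E2 v1=B2 downbeat P5
bar 6: v0=F2 v1=F3 downbeat P8
bar 7: v0=E2 v1=G2 downbeat m3
bar 8: v0=E3 v1=C4 downbeat m6
bar 9: v0=D3 v1=D4 downbeat P8
  -> R4 @ bar 1 tick 3 v(0, 1): B2/F3 TT untreated
  -> R4 @ bar 3 tick 3 v(0, 1): A2/B3 M2 untreated
  -> R2 @ bar 5 tick 0 v(0, 1): G2/E3 M6 -> E2/B2 P5 similar
  -> R2 @ bar 6 tick 0 v(0, 1): E2/G2 m3 -> F2/F3 P8 similar
  -> R7 @ bar 6 tick 0 v(1,): G2->F3 leap 10st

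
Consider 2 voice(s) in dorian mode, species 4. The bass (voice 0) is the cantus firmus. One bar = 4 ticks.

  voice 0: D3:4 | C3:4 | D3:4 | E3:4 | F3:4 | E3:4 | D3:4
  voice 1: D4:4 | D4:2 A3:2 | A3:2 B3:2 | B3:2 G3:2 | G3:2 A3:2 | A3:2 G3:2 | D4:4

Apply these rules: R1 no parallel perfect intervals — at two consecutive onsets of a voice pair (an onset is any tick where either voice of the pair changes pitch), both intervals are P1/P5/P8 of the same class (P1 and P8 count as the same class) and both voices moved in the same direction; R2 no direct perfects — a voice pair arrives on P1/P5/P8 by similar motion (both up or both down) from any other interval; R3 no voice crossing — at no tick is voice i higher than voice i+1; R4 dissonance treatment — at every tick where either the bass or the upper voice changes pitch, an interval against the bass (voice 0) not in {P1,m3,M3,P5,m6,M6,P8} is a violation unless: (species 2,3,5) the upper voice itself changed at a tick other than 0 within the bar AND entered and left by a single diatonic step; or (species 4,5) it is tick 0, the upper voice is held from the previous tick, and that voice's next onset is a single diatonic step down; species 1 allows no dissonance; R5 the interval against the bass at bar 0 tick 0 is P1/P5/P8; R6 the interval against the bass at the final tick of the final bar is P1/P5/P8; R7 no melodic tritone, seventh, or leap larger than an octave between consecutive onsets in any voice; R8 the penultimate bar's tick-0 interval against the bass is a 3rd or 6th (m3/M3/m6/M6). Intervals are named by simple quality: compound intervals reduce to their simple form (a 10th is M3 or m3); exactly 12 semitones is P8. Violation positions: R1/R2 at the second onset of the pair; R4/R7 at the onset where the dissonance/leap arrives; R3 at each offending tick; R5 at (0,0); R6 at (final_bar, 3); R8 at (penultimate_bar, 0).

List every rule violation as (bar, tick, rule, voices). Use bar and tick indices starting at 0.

bar 0: v0=D3 v1=D4 downbeat P8
bar 1: v0=C3 v1=D4 downbeat M2
bar 2: v0=D3 v1=A3 downbeat P5
bar 3: v0=E3 v1=B3 downbeat P5
bar 4: v0=F3 v1=G3 downbeat M2
bar 5: v0=E3 v1=A3 downbeat P4
bar 6: v0=D3 v1=D4 downbeat P8
  -> R4 @ bar 1 tick 0 v(0, 1): C3/D4 M2 untreated
  -> R4 @ bar 4 tick 0 v(0, 1): F3/G3 M2 untreated
  -> R8 @ bar 5 tick 0 v(0, 1): penult P4 not 3rd/6th

(1, 0, R4, (0, 1))
(4, 0, R4, (0, 1))
(5, 0, R8, (0, 1))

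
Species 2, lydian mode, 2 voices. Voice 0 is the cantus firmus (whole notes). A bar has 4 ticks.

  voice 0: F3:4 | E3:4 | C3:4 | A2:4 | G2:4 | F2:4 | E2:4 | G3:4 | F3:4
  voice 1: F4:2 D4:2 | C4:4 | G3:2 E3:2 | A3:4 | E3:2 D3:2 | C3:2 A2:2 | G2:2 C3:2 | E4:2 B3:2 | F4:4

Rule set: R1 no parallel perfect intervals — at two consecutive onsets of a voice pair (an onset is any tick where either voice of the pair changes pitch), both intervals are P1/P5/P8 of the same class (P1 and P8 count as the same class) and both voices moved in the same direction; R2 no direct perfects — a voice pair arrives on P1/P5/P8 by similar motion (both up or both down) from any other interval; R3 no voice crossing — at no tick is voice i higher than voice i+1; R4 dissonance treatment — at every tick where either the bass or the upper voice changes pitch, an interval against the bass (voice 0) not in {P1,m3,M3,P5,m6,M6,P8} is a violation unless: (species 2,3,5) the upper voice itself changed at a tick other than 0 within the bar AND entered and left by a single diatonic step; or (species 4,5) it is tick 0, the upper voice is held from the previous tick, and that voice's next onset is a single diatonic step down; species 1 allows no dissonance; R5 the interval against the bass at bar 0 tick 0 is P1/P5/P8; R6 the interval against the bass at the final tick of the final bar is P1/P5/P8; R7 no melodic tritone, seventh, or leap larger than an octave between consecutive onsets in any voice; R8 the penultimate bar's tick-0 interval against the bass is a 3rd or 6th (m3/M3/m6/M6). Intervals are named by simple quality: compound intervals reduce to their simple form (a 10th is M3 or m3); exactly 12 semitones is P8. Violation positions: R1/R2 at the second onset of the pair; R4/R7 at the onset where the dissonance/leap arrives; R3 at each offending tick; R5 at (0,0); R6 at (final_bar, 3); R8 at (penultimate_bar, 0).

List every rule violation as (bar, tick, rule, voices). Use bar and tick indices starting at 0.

(2, 0, R2, (0, 1))
(5, 0, R1, (0, 1))
(7, 0, R7, (0,))
(7, 0, R7, (1,))
(8, 0, R7, (1,))

bar 0: v0=F3 v1=F4 downbeat P8
bar 1: v0=E3 v1=C4 downbeat m6
bar 2: v0=C3 v1=G3 downbeat P5
bar 3: v0=A2 v1=A3 downbeat P8
bar 4: v0=G2 v1=E3 downbeat M6
bar 5: v0=F2 v1=C3 downbeat P5
bar 6: v0=E2 v1=G2 downbeat m3
bar 7: v0=G3 v1=E4 downbeat M6
bar 8: v0=F3 v1=F4 downbeat P8
  -> R2 @ bar 2 tick 0 v(0, 1): E3/C4 m6 -> C3/G3 P5 similar
  -> R1 @ bar 5 tick 0 v(0, 1): G2/D3 P5 -> F2/C3 P5 similar
  -> R7 @ bar 7 tick 0 v(0,): E2->G3 leap 15st
  -> R7 @ bar 7 tick 0 v(1,): C3->E4 leap 16st
  -> R7 @ bar 8 tick 0 v(1,): B3->F4 leap 6st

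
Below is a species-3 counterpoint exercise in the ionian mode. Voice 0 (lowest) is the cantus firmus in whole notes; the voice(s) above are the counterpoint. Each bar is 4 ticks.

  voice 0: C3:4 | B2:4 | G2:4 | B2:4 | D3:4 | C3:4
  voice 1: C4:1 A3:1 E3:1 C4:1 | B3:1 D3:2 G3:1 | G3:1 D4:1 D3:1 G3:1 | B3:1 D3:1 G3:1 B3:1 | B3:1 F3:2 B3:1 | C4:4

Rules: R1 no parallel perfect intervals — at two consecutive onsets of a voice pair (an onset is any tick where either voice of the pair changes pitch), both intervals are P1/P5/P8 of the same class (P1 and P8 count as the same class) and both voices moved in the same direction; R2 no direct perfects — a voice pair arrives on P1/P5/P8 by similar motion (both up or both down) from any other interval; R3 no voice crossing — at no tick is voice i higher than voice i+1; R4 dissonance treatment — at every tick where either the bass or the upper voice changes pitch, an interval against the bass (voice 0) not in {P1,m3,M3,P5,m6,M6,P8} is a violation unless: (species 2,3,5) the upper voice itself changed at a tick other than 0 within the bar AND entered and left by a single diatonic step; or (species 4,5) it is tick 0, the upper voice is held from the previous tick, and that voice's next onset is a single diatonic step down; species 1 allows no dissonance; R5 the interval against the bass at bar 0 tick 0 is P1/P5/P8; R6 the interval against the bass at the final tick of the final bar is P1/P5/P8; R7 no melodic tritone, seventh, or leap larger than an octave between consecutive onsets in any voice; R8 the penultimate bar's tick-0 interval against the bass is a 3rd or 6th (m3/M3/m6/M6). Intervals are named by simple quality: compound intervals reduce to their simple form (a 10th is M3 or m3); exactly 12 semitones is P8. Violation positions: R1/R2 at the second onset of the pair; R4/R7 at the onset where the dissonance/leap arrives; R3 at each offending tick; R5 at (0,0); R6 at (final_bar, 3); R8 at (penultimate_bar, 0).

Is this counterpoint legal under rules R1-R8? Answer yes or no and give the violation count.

bar 0: v0=C3 v1=C4 (P8)
bar 1: v0=B2 v1=B3 (P8)
bar 2: v0=G2 v1=G3 (P8)
bar 3: v0=B2 v1=B3 (P8)
bar 4: v0=D3 v1=B3 (M6)
bar 5: v0=C3 v1=C4 (P8)
  R1 @ bar1.0: C3/C4 P8 -> B2/B3 P8 similar
  R1 @ bar3.0: G2/G3 P8 -> B2/B3 P8 similar
  R7 @ bar4.1: B3->F3 leap 6st
  R7 @ bar4.3: F3->B3 leap 6st

No (4 violations)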